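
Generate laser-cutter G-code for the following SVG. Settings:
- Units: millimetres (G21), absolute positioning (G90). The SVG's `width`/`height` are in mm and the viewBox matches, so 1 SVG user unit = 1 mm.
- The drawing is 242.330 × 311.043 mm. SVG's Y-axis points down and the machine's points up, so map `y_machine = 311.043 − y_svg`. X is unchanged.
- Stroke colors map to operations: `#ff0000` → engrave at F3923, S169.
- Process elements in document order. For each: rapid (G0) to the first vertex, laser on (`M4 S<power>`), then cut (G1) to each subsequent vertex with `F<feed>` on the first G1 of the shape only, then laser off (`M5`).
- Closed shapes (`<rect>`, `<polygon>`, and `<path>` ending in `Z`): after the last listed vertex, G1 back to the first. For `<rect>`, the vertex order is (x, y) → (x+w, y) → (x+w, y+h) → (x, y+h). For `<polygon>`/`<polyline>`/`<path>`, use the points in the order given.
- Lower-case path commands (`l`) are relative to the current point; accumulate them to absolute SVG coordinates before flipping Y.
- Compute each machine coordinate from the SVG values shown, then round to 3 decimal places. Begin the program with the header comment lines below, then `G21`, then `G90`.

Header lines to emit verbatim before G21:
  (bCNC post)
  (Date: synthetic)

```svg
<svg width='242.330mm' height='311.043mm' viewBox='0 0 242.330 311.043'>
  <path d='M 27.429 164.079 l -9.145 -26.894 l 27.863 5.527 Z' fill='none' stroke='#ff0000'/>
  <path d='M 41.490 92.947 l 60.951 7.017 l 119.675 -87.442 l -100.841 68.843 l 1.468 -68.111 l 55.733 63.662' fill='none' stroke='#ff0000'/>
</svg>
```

1 u = 1 mm; y_m = 311.043 − y.

[1] `<path>` regular polygon, #ff0000→engrave S169 F3923: (27.429,146.964) → (18.284,173.858) → (46.147,168.331) → (27.429,146.964) (closed)

[2] `<path>` open polyline, #ff0000→engrave S169 F3923: (41.490,218.096) → (102.441,211.079) → (222.116,298.521) → (121.275,229.678) → (122.743,297.789) → (178.476,234.127)

(bCNC post)
(Date: synthetic)
G21
G90
G0 X27.429 Y146.964
M4 S169
G1 X18.284 Y173.858 F3923
G1 X46.147 Y168.331
G1 X27.429 Y146.964
M5
G0 X41.490 Y218.096
M4 S169
G1 X102.441 Y211.079 F3923
G1 X222.116 Y298.521
G1 X121.275 Y229.678
G1 X122.743 Y297.789
G1 X178.476 Y234.127
M5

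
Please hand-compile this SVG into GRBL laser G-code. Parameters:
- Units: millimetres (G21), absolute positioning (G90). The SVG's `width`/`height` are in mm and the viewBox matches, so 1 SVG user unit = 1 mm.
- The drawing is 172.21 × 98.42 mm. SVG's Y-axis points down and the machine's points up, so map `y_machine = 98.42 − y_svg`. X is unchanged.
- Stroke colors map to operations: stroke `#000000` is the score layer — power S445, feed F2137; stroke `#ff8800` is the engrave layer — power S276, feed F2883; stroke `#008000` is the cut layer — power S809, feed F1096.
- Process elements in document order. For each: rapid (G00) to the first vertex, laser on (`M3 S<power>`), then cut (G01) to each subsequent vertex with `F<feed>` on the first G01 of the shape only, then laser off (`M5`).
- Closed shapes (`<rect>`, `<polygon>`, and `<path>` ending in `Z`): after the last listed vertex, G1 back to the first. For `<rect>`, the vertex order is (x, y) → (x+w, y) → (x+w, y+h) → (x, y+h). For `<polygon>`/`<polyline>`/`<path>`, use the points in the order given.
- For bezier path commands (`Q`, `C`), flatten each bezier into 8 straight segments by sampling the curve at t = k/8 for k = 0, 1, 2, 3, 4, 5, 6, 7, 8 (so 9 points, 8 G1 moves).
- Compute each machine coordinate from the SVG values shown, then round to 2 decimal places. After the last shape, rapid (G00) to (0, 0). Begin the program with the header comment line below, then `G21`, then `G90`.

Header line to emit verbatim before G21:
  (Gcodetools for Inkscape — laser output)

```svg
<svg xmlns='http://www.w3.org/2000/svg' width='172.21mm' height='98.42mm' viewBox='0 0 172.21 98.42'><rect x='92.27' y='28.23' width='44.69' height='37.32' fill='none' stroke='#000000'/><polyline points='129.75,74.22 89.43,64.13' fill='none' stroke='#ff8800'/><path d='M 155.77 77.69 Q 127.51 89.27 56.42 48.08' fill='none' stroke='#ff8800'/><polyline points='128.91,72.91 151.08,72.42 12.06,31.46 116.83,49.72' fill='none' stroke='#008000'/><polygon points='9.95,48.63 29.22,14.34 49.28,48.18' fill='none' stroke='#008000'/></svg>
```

(Gcodetools for Inkscape — laser output)
G21
G90
G00 X92.27 Y70.19
M3 S445
G01 X136.96 Y70.19 F2137
G01 X136.96 Y32.87
G01 X92.27 Y32.87
G01 X92.27 Y70.19
M5
G00 X129.75 Y24.20
M3 S276
G01 X89.43 Y34.29 F2883
M5
G00 X155.77 Y20.73
M3 S276
G01 X148.04 Y18.66 F2883
G01 X138.96 Y18.24
G01 X128.55 Y19.47
G01 X116.80 Y22.34
G01 X103.71 Y26.87
G01 X89.29 Y33.04
G01 X73.52 Y40.87
G01 X56.42 Y50.34
M5
G00 X128.91 Y25.51
M3 S809
G01 X151.08 Y26.00 F1096
G01 X12.06 Y66.96
G01 X116.83 Y48.70
M5
G00 X9.95 Y49.79
M3 S809
G01 X29.22 Y84.08 F1096
G01 X49.28 Y50.24
G01 X9.95 Y49.79
M5
G00 X0.00 Y0.00

viewBox `0 0 172.21 98.42` with mm width/height → 1 unit = 1 mm. Flip: y_m = 98.42 − y_svg.

**Shape 1** — `<rect>` rectangle, stroke `#000000` → score (S445, F2137). Machine vertices: (92.27,70.19) → (136.96,70.19) → (136.96,32.87) → (92.27,32.87) → (92.27,70.19). Closed: final G1 returns to the first vertex.

**Shape 2** — `<polyline>` line segment, stroke `#ff8800` → engrave (S276, F2883). Machine vertices: (129.75,24.20) → (89.43,34.29). Open path.

**Shape 3** — `<path>` quadratic bezier, stroke `#ff8800` → engrave (S276, F2883). Control points (SVG): P0=(155.77,77.69), P1=(127.51,89.27), P2=(56.42,48.08); sampled at t=k/8. Machine vertices: (155.77,20.73) → (148.04,18.66) → (138.96,18.24) → (128.55,19.47) → (116.80,22.34) → (103.71,26.87) → (89.29,33.04) → (73.52,40.87) → (56.42,50.34). Open path.

**Shape 4** — `<polyline>` open polyline, stroke `#008000` → cut (S809, F1096). Machine vertices: (128.91,25.51) → (151.08,26.00) → (12.06,66.96) → (116.83,48.70). Open path.

**Shape 5** — `<polygon>` regular polygon, stroke `#008000` → cut (S809, F1096). Machine vertices: (9.95,49.79) → (29.22,84.08) → (49.28,50.24) → (9.95,49.79). Closed: final G1 returns to the first vertex.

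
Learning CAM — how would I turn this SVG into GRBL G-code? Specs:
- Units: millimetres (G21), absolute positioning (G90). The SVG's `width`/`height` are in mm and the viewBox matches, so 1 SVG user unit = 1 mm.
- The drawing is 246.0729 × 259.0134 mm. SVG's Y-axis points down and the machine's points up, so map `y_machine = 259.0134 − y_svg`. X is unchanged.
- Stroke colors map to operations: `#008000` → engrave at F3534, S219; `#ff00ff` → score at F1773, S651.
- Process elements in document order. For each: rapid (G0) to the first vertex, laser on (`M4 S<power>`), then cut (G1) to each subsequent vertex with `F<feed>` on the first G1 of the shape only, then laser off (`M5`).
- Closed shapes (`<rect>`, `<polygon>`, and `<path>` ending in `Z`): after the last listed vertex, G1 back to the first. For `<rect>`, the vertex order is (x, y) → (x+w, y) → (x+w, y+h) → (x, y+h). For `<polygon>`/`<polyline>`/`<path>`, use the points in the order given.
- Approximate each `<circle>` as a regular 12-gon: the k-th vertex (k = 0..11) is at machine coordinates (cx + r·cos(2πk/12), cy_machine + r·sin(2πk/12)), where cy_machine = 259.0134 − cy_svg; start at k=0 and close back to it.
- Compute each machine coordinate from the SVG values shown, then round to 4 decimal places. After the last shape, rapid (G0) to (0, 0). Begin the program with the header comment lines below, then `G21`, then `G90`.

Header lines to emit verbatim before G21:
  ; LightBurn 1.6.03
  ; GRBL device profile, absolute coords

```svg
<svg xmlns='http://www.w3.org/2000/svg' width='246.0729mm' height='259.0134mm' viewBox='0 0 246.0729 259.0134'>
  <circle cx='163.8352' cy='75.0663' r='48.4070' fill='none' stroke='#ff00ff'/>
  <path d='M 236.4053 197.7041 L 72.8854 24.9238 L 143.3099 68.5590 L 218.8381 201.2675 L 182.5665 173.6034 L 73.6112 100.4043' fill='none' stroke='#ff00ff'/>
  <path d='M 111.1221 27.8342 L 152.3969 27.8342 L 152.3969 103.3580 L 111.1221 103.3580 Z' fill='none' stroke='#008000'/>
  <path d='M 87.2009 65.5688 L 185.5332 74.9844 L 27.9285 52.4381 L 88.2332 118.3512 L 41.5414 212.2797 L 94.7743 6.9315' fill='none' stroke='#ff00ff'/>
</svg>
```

1 u = 1 mm; y_m = 259.0134 − y.

[1] `<circle>` circle, #ff00ff→score S651 F1773: (212.2422,183.9471) → (205.7569,208.1506) → (188.0387,225.8688) → (163.8352,232.3541) → (139.6317,225.8688) → (121.9135,208.1506) → (115.4282,183.9471) → (121.9135,159.7436) → (139.6317,142.0254) → (163.8352,135.5401) → (188.0387,142.0254) → (205.7569,159.7436) → (212.2422,183.9471) (closed)

[2] `<path>` open polyline, #ff00ff→score S651 F1773: (236.4053,61.3093) → (72.8854,234.0896) → (143.3099,190.4544) → (218.8381,57.7459) → (182.5665,85.4100) → (73.6112,158.6091)

[3] `<path>` rectangle, #008000→engrave S219 F3534: (111.1221,231.1792) → (152.3969,231.1792) → (152.3969,155.6554) → (111.1221,155.6554) → (111.1221,231.1792) (closed)

[4] `<path>` open polyline, #ff00ff→score S651 F1773: (87.2009,193.4446) → (185.5332,184.0290) → (27.9285,206.5753) → (88.2332,140.6622) → (41.5414,46.7337) → (94.7743,252.0819)

; LightBurn 1.6.03
; GRBL device profile, absolute coords
G21
G90
G0 X212.2422 Y183.9471
M4 S651
G1 X205.7569 Y208.1506 F1773
G1 X188.0387 Y225.8688
G1 X163.8352 Y232.3541
G1 X139.6317 Y225.8688
G1 X121.9135 Y208.1506
G1 X115.4282 Y183.9471
G1 X121.9135 Y159.7436
G1 X139.6317 Y142.0254
G1 X163.8352 Y135.5401
G1 X188.0387 Y142.0254
G1 X205.7569 Y159.7436
G1 X212.2422 Y183.9471
M5
G0 X236.4053 Y61.3093
M4 S651
G1 X72.8854 Y234.0896 F1773
G1 X143.3099 Y190.4544
G1 X218.8381 Y57.7459
G1 X182.5665 Y85.4100
G1 X73.6112 Y158.6091
M5
G0 X111.1221 Y231.1792
M4 S219
G1 X152.3969 Y231.1792 F3534
G1 X152.3969 Y155.6554
G1 X111.1221 Y155.6554
G1 X111.1221 Y231.1792
M5
G0 X87.2009 Y193.4446
M4 S651
G1 X185.5332 Y184.0290 F1773
G1 X27.9285 Y206.5753
G1 X88.2332 Y140.6622
G1 X41.5414 Y46.7337
G1 X94.7743 Y252.0819
M5
G0 X0.0000 Y0.0000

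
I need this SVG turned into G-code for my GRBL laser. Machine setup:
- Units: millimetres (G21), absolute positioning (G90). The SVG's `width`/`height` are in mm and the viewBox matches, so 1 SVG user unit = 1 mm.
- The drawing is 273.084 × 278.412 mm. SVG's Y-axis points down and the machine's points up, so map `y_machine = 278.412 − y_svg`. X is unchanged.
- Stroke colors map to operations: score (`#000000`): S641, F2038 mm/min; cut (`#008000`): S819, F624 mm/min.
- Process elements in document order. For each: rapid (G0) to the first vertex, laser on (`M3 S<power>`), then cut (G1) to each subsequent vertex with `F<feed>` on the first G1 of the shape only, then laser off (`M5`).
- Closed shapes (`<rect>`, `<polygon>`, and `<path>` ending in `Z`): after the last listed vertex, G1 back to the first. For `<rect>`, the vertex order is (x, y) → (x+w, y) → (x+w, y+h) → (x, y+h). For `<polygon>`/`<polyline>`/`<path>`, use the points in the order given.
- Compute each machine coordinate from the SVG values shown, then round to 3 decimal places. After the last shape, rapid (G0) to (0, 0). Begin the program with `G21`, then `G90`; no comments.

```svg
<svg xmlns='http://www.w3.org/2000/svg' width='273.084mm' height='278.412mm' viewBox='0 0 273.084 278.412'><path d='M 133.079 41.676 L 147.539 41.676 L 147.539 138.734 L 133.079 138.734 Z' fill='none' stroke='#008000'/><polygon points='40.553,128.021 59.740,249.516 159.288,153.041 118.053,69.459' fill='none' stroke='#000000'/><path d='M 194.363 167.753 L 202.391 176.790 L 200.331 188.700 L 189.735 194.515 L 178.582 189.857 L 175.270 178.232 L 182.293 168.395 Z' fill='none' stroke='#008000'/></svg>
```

Since the viewBox matches the mm dimensions, user units are millimetres directly. The only transform is the Y-flip y_m = 278.412 − y_svg.

Shape 1 is a rectangle drawn with `<path>`. Its stroke #008000 means cut at S819, F624. After flipping Y the toolpath is (133.079,236.736) → (147.539,236.736) → (147.539,139.678) → (133.079,139.678) → (133.079,236.736), returning to the start.

Shape 2 is a closed polygon drawn with `<polygon>`. Its stroke #000000 means score at S641, F2038. After flipping Y the toolpath is (40.553,150.391) → (59.740,28.896) → (159.288,125.371) → (118.053,208.953) → (40.553,150.391), returning to the start.

Shape 3 is a regular polygon drawn with `<path>`. Its stroke #008000 means cut at S819, F624. After flipping Y the toolpath is (194.363,110.659) → (202.391,101.622) → (200.331,89.712) → (189.735,83.897) → (178.582,88.555) → (175.270,100.180) → (182.293,110.017) → (194.363,110.659), returning to the start.

G21
G90
G0 X133.079 Y236.736
M3 S819
G1 X147.539 Y236.736 F624
G1 X147.539 Y139.678
G1 X133.079 Y139.678
G1 X133.079 Y236.736
M5
G0 X40.553 Y150.391
M3 S641
G1 X59.740 Y28.896 F2038
G1 X159.288 Y125.371
G1 X118.053 Y208.953
G1 X40.553 Y150.391
M5
G0 X194.363 Y110.659
M3 S819
G1 X202.391 Y101.622 F624
G1 X200.331 Y89.712
G1 X189.735 Y83.897
G1 X178.582 Y88.555
G1 X175.270 Y100.180
G1 X182.293 Y110.017
G1 X194.363 Y110.659
M5
G0 X0.000 Y0.000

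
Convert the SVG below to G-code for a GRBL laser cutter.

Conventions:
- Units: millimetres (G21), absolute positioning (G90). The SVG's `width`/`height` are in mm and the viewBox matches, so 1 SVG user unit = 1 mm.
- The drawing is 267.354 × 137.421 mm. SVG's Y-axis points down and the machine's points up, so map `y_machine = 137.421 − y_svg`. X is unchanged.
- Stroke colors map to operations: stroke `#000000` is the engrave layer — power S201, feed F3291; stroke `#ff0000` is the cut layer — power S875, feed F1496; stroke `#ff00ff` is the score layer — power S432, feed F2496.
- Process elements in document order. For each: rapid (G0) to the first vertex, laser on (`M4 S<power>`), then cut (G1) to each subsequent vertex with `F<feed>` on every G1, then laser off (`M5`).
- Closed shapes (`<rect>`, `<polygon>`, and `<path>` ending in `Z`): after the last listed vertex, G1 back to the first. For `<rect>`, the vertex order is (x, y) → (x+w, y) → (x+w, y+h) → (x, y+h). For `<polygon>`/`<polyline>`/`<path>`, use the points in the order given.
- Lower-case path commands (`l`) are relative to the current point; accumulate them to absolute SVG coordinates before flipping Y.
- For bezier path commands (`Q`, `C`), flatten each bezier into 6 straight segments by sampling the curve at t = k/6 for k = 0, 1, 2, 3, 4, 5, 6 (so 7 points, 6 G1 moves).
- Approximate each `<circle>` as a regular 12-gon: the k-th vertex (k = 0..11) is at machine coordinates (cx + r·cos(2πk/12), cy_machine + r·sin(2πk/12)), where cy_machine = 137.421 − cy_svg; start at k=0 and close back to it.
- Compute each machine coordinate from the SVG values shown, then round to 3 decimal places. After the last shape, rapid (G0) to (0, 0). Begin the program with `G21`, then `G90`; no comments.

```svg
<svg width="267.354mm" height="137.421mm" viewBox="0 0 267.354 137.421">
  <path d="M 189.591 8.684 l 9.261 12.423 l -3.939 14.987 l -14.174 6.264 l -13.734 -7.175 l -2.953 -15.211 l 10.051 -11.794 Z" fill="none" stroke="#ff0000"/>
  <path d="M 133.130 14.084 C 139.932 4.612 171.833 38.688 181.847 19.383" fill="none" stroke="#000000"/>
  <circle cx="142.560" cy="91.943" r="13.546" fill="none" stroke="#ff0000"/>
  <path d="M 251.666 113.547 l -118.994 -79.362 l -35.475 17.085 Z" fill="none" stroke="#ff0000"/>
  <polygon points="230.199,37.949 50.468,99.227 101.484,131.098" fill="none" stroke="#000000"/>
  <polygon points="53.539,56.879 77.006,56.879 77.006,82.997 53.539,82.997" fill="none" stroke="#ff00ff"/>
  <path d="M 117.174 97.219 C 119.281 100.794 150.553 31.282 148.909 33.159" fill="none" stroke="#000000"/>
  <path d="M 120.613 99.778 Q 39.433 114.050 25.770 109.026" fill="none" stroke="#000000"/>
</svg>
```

1 u = 1 mm; y_m = 137.421 − y.

[1] `<path>` regular polygon, #ff0000→cut S875 F1496: (189.591,128.737) → (198.852,116.314) → (194.913,101.327) → (180.739,95.063) → (167.005,102.238) → (164.052,117.449) → (174.103,129.243) → (189.591,128.737) (closed)

[2] `<path>` cubic bezier, #000000→engrave S201 F3291: (133.130,123.337) → (138.405,124.893) → (146.558,121.883) → (156.284,117.000) → (166.278,112.937) → (175.234,112.385) → (181.847,118.038)

[3] `<circle>` circle, #ff0000→cut S875 F1496: (156.106,45.478) → (154.291,52.251) → (149.333,57.209) → (142.560,59.024) → (135.787,57.209) → (130.829,52.251) → (129.014,45.478) → (130.829,38.705) → (135.787,33.747) → (142.560,31.932) → (149.333,33.747) → (154.291,38.705) → (156.106,45.478) (closed)

[4] `<path>` closed polygon, #ff0000→cut S875 F1496: (251.666,23.874) → (132.672,103.236) → (97.197,86.151) → (251.666,23.874) (closed)

[5] `<polygon>` closed polygon, #000000→engrave S201 F3291: (230.199,99.472) → (50.468,38.194) → (101.484,6.323) → (230.199,99.472) (closed)

[6] `<polygon>` rectangle, #ff00ff→score S432 F2496: (53.539,80.542) → (77.006,80.542) → (77.006,54.424) → (53.539,54.424) → (53.539,80.542) (closed)

[7] `<path>` cubic bezier, #000000→engrave S201 F3291: (117.174,40.202) → (120.371,43.836) → (126.703,55.638) → (134.448,71.595) → (141.880,87.694) → (147.275,99.920) → (148.909,104.262)

[8] `<path>` quadratic bezier, #000000→engrave S201 F3291: (120.613,37.643) → (95.428,33.422) → (73.995,30.272) → (56.312,28.195) → (42.381,27.190) → (32.200,27.256) → (25.770,28.395)

G21
G90
G0 X189.591 Y128.737
M4 S875
G1 X198.852 Y116.314 F1496
G1 X194.913 Y101.327 F1496
G1 X180.739 Y95.063 F1496
G1 X167.005 Y102.238 F1496
G1 X164.052 Y117.449 F1496
G1 X174.103 Y129.243 F1496
G1 X189.591 Y128.737 F1496
M5
G0 X133.130 Y123.337
M4 S201
G1 X138.405 Y124.893 F3291
G1 X146.558 Y121.883 F3291
G1 X156.284 Y117.000 F3291
G1 X166.278 Y112.937 F3291
G1 X175.234 Y112.385 F3291
G1 X181.847 Y118.038 F3291
M5
G0 X156.106 Y45.478
M4 S875
G1 X154.291 Y52.251 F1496
G1 X149.333 Y57.209 F1496
G1 X142.560 Y59.024 F1496
G1 X135.787 Y57.209 F1496
G1 X130.829 Y52.251 F1496
G1 X129.014 Y45.478 F1496
G1 X130.829 Y38.705 F1496
G1 X135.787 Y33.747 F1496
G1 X142.560 Y31.932 F1496
G1 X149.333 Y33.747 F1496
G1 X154.291 Y38.705 F1496
G1 X156.106 Y45.478 F1496
M5
G0 X251.666 Y23.874
M4 S875
G1 X132.672 Y103.236 F1496
G1 X97.197 Y86.151 F1496
G1 X251.666 Y23.874 F1496
M5
G0 X230.199 Y99.472
M4 S201
G1 X50.468 Y38.194 F3291
G1 X101.484 Y6.323 F3291
G1 X230.199 Y99.472 F3291
M5
G0 X53.539 Y80.542
M4 S432
G1 X77.006 Y80.542 F2496
G1 X77.006 Y54.424 F2496
G1 X53.539 Y54.424 F2496
G1 X53.539 Y80.542 F2496
M5
G0 X117.174 Y40.202
M4 S201
G1 X120.371 Y43.836 F3291
G1 X126.703 Y55.638 F3291
G1 X134.448 Y71.595 F3291
G1 X141.880 Y87.694 F3291
G1 X147.275 Y99.920 F3291
G1 X148.909 Y104.262 F3291
M5
G0 X120.613 Y37.643
M4 S201
G1 X95.428 Y33.422 F3291
G1 X73.995 Y30.272 F3291
G1 X56.312 Y28.195 F3291
G1 X42.381 Y27.190 F3291
G1 X32.200 Y27.256 F3291
G1 X25.770 Y28.395 F3291
M5
G0 X0.000 Y0.000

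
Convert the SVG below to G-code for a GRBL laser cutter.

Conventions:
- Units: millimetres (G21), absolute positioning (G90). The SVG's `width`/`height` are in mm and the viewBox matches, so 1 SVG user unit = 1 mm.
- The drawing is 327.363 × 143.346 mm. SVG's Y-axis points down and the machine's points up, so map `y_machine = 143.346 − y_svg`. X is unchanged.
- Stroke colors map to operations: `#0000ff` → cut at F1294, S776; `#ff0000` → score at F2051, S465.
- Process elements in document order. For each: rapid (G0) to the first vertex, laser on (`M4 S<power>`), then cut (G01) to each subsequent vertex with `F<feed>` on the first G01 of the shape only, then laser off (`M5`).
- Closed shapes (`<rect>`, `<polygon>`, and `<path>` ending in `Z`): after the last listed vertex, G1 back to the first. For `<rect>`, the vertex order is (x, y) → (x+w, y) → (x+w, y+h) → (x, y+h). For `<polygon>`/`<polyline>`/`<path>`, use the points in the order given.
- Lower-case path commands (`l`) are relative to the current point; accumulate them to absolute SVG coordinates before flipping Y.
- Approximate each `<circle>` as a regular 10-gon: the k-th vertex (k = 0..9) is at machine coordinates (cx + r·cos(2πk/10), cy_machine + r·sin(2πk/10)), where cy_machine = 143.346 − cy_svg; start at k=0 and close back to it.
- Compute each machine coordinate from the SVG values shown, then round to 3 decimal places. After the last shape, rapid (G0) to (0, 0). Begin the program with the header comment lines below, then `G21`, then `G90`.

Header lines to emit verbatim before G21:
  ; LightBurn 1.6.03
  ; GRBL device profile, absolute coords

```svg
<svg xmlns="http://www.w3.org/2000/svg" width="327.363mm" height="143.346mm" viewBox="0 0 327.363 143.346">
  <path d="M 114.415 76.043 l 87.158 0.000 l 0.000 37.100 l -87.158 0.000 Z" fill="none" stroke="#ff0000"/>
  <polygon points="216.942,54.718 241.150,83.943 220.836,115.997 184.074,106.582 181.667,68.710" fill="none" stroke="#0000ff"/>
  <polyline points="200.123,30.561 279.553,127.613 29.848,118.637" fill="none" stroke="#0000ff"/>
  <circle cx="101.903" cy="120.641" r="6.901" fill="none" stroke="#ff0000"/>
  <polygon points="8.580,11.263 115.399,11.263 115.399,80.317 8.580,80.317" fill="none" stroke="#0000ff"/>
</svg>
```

viewBox `0 0 327.363 143.346` with mm width/height → 1 unit = 1 mm. Flip: y_m = 143.346 − y_svg.

**Shape 1** — `<path>` rectangle, stroke `#ff0000` → score (S465, F2051). Machine vertices: (114.415,67.303) → (201.573,67.303) → (201.573,30.203) → (114.415,30.203) → (114.415,67.303). Closed: final G1 returns to the first vertex.

**Shape 2** — `<polygon>` regular polygon, stroke `#0000ff` → cut (S776, F1294). Machine vertices: (216.942,88.628) → (241.150,59.403) → (220.836,27.349) → (184.074,36.764) → (181.667,74.636) → (216.942,88.628). Closed: final G1 returns to the first vertex.

**Shape 3** — `<polyline>` open polyline, stroke `#0000ff` → cut (S776, F1294). Machine vertices: (200.123,112.785) → (279.553,15.733) → (29.848,24.709). Open path.

**Shape 4** — `<circle>` circle, stroke `#ff0000` → score (S465, F2051). Machine vertices: (108.804,22.705) → (107.486,26.761) → (104.036,29.268) → (99.770,29.268) → (96.320,26.761) → (95.002,22.705) → (96.320,18.649) → (99.770,16.142) → (104.036,16.142) → (107.486,18.649) → (108.804,22.705). Closed: final G1 returns to the first vertex.

**Shape 5** — `<polygon>` rectangle, stroke `#0000ff` → cut (S776, F1294). Machine vertices: (8.580,132.083) → (115.399,132.083) → (115.399,63.029) → (8.580,63.029) → (8.580,132.083). Closed: final G1 returns to the first vertex.

; LightBurn 1.6.03
; GRBL device profile, absolute coords
G21
G90
G0 X114.415 Y67.303
M4 S465
G01 X201.573 Y67.303 F2051
G01 X201.573 Y30.203
G01 X114.415 Y30.203
G01 X114.415 Y67.303
M5
G0 X216.942 Y88.628
M4 S776
G01 X241.150 Y59.403 F1294
G01 X220.836 Y27.349
G01 X184.074 Y36.764
G01 X181.667 Y74.636
G01 X216.942 Y88.628
M5
G0 X200.123 Y112.785
M4 S776
G01 X279.553 Y15.733 F1294
G01 X29.848 Y24.709
M5
G0 X108.804 Y22.705
M4 S465
G01 X107.486 Y26.761 F2051
G01 X104.036 Y29.268
G01 X99.770 Y29.268
G01 X96.320 Y26.761
G01 X95.002 Y22.705
G01 X96.320 Y18.649
G01 X99.770 Y16.142
G01 X104.036 Y16.142
G01 X107.486 Y18.649
G01 X108.804 Y22.705
M5
G0 X8.580 Y132.083
M4 S776
G01 X115.399 Y132.083 F1294
G01 X115.399 Y63.029
G01 X8.580 Y63.029
G01 X8.580 Y132.083
M5
G0 X0.000 Y0.000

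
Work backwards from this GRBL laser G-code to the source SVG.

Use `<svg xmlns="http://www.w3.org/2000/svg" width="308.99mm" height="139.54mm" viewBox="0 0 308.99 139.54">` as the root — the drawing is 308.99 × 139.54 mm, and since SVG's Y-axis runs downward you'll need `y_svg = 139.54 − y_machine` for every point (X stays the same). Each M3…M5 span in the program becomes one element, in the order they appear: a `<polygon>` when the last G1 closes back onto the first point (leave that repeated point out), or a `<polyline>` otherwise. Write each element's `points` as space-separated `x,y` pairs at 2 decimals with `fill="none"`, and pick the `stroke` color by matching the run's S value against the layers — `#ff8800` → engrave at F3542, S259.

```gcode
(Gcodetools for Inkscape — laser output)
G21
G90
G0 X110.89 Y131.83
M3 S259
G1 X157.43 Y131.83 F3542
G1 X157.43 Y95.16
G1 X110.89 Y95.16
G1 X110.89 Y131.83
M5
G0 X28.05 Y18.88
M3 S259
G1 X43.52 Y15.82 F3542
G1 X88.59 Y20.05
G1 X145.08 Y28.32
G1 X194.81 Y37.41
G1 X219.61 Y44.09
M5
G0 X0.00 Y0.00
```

Each laser-on run becomes one SVG element. Flip Y back into SVG space with y_svg = 139.54 − y_machine. Every run uses S259, so all elements get stroke `#ff8800` (engrave).

Run 1: The run returns to its start, so emit a `<polygon>` with points (Y-flipped): 110.89,7.71 157.43,7.71 157.43,44.38 110.89,44.38.

Run 2: The run is open, so emit a `<polyline>` with points (Y-flipped): 28.05,120.66 43.52,123.72 88.59,119.49 145.08,111.22 194.81,102.13 219.61,95.45.

<svg xmlns="http://www.w3.org/2000/svg" width="308.99mm" height="139.54mm" viewBox="0 0 308.99 139.54">
  <polygon points="110.89,7.71 157.43,7.71 157.43,44.38 110.89,44.38" fill="none" stroke="#ff8800"/>
  <polyline points="28.05,120.66 43.52,123.72 88.59,119.49 145.08,111.22 194.81,102.13 219.61,95.45" fill="none" stroke="#ff8800"/>
</svg>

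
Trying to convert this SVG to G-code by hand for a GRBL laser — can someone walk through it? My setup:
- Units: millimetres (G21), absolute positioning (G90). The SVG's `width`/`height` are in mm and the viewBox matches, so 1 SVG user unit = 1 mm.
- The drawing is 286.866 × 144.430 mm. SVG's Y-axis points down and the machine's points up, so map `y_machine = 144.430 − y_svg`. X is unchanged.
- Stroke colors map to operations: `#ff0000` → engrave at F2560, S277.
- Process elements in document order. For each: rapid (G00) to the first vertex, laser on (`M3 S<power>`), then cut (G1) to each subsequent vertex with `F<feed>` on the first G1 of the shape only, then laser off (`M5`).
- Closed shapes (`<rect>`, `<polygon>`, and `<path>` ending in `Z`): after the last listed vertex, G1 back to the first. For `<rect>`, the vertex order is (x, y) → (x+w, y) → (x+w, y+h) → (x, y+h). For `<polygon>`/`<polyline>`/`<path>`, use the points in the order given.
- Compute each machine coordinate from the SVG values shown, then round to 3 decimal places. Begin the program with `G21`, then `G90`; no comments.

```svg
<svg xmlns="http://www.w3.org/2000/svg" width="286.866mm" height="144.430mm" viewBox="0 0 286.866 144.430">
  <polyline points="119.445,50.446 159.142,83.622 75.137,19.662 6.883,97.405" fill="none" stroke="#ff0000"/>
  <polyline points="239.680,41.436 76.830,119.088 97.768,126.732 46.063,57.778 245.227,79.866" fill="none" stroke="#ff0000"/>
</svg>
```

G21
G90
G00 X119.445 Y93.984
M3 S277
G1 X159.142 Y60.808 F2560
G1 X75.137 Y124.768
G1 X6.883 Y47.025
M5
G00 X239.680 Y102.994
M3 S277
G1 X76.830 Y25.342 F2560
G1 X97.768 Y17.698
G1 X46.063 Y86.652
G1 X245.227 Y64.564
M5

Since the viewBox matches the mm dimensions, user units are millimetres directly. The only transform is the Y-flip y_m = 144.430 − y_svg.

Shape 1 is a open polyline drawn with `<polyline>`. Its stroke #ff0000 means engrave at S277, F2560. After flipping Y the toolpath is (119.445,93.984) → (159.142,60.808) → (75.137,124.768) → (6.883,47.025).

Shape 2 is a open polyline drawn with `<polyline>`. Its stroke #ff0000 means engrave at S277, F2560. After flipping Y the toolpath is (239.680,102.994) → (76.830,25.342) → (97.768,17.698) → (46.063,86.652) → (245.227,64.564).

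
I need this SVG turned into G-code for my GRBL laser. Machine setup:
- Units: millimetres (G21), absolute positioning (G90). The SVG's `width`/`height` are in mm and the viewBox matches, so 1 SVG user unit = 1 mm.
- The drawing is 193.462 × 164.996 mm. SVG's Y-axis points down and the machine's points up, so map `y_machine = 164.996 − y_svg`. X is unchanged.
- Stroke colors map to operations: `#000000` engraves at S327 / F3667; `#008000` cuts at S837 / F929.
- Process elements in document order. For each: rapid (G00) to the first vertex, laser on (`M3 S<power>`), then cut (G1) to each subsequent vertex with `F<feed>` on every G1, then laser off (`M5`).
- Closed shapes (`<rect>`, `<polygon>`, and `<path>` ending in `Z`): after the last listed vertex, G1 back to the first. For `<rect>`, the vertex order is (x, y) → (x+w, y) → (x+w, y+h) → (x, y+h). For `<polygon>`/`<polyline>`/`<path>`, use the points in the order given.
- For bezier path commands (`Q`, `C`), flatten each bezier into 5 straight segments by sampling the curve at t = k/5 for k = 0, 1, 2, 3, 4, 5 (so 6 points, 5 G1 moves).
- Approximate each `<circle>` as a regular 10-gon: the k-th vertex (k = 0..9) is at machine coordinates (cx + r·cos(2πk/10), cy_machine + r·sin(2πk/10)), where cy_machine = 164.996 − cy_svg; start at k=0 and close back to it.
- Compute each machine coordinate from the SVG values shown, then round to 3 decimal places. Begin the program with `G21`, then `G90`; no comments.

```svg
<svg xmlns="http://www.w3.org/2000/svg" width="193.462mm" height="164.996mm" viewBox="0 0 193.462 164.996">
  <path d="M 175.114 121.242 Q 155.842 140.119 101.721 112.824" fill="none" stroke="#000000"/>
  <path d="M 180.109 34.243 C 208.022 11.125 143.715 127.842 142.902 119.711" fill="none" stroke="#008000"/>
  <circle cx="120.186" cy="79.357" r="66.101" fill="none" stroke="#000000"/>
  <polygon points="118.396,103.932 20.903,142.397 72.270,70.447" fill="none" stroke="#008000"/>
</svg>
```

G21
G90
G00 X175.114 Y43.754
M3 S327
G1 X166.011 Y38.050 F3667
G1 X154.121 Y36.040 F3667
G1 X139.442 Y37.724 F3667
G1 X121.975 Y43.101 F3667
G1 X101.721 Y52.172 F3667
M5
G00 X180.109 Y130.753
M3 S837
G1 X187.036 Y129.961 F929
G1 X179.305 Y108.314 F929
G1 X164.389 Y78.515 F929
G1 X149.763 Y53.271 F929
G1 X142.902 Y45.285 F929
M5
G00 X186.287 Y85.639
M3 S327
G1 X173.663 Y124.492 F3667
G1 X140.612 Y148.505 F3667
G1 X99.760 Y148.505 F3667
G1 X66.709 Y124.492 F3667
G1 X54.085 Y85.639 F3667
G1 X66.709 Y46.786 F3667
G1 X99.760 Y22.773 F3667
G1 X140.612 Y22.773 F3667
G1 X173.663 Y46.786 F3667
G1 X186.287 Y85.639 F3667
M5
G00 X118.396 Y61.064
M3 S837
G1 X20.903 Y22.599 F929
G1 X72.270 Y94.549 F929
G1 X118.396 Y61.064 F929
M5

Since the viewBox matches the mm dimensions, user units are millimetres directly. The only transform is the Y-flip y_m = 164.996 − y_svg.

Shape 1 is a quadratic bezier drawn with `<path>`. Its stroke #000000 means engrave at S327, F3667. After flipping Y the toolpath is (175.114,43.754) → (166.011,38.050) → (154.121,36.040) → (139.442,37.724) → (121.975,43.101) → (101.721,52.172).

Shape 2 is a cubic bezier drawn with `<path>`. Its stroke #008000 means cut at S837, F929. After flipping Y the toolpath is (180.109,130.753) → (187.036,129.961) → (179.305,108.314) → (164.389,78.515) → (149.763,53.271) → (142.902,45.285).

Shape 3 is a circle drawn with `<circle>`. Its stroke #000000 means engrave at S327, F3667. After flipping Y the toolpath is (186.287,85.639) → (173.663,124.492) → (140.612,148.505) → (99.760,148.505) → (66.709,124.492) → (54.085,85.639) → (66.709,46.786) → (99.760,22.773) → (140.612,22.773) → (173.663,46.786) → (186.287,85.639), returning to the start.

Shape 4 is a closed polygon drawn with `<polygon>`. Its stroke #008000 means cut at S837, F929. After flipping Y the toolpath is (118.396,61.064) → (20.903,22.599) → (72.270,94.549) → (118.396,61.064), returning to the start.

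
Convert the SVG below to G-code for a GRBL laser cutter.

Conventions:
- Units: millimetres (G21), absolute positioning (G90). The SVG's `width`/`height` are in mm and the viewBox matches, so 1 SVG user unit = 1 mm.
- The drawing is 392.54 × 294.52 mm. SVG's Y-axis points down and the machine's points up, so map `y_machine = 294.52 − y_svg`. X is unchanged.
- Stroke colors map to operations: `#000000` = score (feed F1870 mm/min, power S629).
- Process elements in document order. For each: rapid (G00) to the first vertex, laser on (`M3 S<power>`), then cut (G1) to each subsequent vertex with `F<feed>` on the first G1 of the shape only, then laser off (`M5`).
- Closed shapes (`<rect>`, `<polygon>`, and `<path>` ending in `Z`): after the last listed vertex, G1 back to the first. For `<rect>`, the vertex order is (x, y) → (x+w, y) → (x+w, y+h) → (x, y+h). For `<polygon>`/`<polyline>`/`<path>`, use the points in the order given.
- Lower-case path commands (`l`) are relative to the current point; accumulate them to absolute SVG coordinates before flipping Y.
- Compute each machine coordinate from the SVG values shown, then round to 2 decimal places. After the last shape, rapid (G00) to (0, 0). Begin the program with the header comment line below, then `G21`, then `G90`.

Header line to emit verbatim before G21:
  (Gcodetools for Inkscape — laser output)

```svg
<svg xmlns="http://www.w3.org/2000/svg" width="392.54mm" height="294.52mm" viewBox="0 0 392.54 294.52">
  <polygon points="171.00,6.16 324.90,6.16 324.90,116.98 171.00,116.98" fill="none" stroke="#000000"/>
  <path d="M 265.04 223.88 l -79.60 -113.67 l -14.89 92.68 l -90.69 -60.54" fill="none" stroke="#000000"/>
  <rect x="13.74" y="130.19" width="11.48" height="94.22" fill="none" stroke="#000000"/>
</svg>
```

(Gcodetools for Inkscape — laser output)
G21
G90
G00 X171.00 Y288.36
M3 S629
G1 X324.90 Y288.36 F1870
G1 X324.90 Y177.54
G1 X171.00 Y177.54
G1 X171.00 Y288.36
M5
G00 X265.04 Y70.64
M3 S629
G1 X185.44 Y184.31 F1870
G1 X170.55 Y91.63
G1 X79.86 Y152.17
M5
G00 X13.74 Y164.33
M3 S629
G1 X25.22 Y164.33 F1870
G1 X25.22 Y70.11
G1 X13.74 Y70.11
G1 X13.74 Y164.33
M5
G00 X0.00 Y0.00

viewBox `0 0 392.54 294.52` with mm width/height → 1 unit = 1 mm. Flip: y_m = 294.52 − y_svg.

**Shape 1** — `<polygon>` rectangle, stroke `#000000` → score (S629, F1870). Machine vertices: (171.00,288.36) → (324.90,288.36) → (324.90,177.54) → (171.00,177.54) → (171.00,288.36). Closed: final G1 returns to the first vertex.

**Shape 2** — `<path>` open polyline, stroke `#000000` → score (S629, F1870). Machine vertices: (265.04,70.64) → (185.44,184.31) → (170.55,91.63) → (79.86,152.17). Open path.

**Shape 3** — `<rect>` rectangle, stroke `#000000` → score (S629, F1870). Machine vertices: (13.74,164.33) → (25.22,164.33) → (25.22,70.11) → (13.74,70.11) → (13.74,164.33). Closed: final G1 returns to the first vertex.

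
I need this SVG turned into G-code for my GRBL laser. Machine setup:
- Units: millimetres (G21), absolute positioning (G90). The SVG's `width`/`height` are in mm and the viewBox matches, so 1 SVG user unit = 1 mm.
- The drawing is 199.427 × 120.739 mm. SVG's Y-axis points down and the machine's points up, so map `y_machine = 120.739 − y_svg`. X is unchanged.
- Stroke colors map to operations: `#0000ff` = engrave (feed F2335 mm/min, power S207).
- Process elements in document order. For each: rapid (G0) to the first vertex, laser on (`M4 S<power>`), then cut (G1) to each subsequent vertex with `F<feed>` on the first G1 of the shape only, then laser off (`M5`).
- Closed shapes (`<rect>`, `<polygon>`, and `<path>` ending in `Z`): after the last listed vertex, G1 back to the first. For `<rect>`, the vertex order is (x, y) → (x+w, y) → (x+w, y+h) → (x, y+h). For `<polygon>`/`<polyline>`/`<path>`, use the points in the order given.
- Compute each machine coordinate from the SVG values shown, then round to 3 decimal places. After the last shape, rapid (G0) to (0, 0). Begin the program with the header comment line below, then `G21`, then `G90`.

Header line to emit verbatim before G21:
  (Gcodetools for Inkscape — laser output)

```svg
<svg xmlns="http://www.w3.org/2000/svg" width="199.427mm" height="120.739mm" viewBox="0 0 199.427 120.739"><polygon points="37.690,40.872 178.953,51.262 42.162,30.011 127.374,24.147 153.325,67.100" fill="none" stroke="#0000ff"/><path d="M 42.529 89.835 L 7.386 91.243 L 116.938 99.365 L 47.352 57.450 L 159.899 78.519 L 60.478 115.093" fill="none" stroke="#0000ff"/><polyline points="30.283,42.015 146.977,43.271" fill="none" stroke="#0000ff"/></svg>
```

(Gcodetools for Inkscape — laser output)
G21
G90
G0 X37.690 Y79.867
M4 S207
G1 X178.953 Y69.477 F2335
G1 X42.162 Y90.728
G1 X127.374 Y96.592
G1 X153.325 Y53.639
G1 X37.690 Y79.867
M5
G0 X42.529 Y30.904
M4 S207
G1 X7.386 Y29.496 F2335
G1 X116.938 Y21.374
G1 X47.352 Y63.289
G1 X159.899 Y42.220
G1 X60.478 Y5.646
M5
G0 X30.283 Y78.724
M4 S207
G1 X146.977 Y77.468 F2335
M5
G0 X0.000 Y0.000

1 u = 1 mm; y_m = 120.739 − y.

[1] `<polygon>` closed polygon, #0000ff→engrave S207 F2335: (37.690,79.867) → (178.953,69.477) → (42.162,90.728) → (127.374,96.592) → (153.325,53.639) → (37.690,79.867) (closed)

[2] `<path>` open polyline, #0000ff→engrave S207 F2335: (42.529,30.904) → (7.386,29.496) → (116.938,21.374) → (47.352,63.289) → (159.899,42.220) → (60.478,5.646)

[3] `<polyline>` line segment, #0000ff→engrave S207 F2335: (30.283,78.724) → (146.977,77.468)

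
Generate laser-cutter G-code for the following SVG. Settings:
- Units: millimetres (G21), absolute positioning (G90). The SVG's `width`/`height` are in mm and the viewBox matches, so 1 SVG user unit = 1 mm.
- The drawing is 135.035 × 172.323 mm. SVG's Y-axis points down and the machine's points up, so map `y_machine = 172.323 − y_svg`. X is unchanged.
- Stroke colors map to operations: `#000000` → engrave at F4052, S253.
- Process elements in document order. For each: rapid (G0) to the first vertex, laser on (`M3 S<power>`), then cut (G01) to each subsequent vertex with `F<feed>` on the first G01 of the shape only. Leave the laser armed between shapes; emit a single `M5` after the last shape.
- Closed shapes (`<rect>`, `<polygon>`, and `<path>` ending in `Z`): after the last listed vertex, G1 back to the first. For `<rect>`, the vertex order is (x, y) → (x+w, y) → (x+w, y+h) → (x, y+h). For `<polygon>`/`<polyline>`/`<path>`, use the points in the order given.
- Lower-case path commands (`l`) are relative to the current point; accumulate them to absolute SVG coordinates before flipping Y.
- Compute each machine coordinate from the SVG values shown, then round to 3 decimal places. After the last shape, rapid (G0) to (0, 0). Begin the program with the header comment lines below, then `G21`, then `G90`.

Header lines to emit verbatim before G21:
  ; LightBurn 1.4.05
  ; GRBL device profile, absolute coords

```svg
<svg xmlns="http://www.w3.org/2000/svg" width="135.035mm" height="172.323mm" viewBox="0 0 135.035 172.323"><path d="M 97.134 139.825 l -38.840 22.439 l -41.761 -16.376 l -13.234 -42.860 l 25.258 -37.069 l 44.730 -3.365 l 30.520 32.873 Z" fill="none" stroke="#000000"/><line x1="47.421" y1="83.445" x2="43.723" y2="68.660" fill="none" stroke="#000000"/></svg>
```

Since the viewBox matches the mm dimensions, user units are millimetres directly. The only transform is the Y-flip y_m = 172.323 − y_svg.

Shape 1 is a regular polygon drawn with `<path>`. Its stroke #000000 means engrave at S253, F4052. After flipping Y the toolpath is (97.134,32.498) → (58.294,10.059) → (16.533,26.435) → (3.299,69.295) → (28.557,106.364) → (73.287,109.729) → (103.807,76.856) → (97.134,32.498), returning to the start.

Shape 2 is a line segment drawn with `<line>`. Its stroke #000000 means engrave at S253, F4052. After flipping Y the toolpath is (47.421,88.878) → (43.723,103.663).

; LightBurn 1.4.05
; GRBL device profile, absolute coords
G21
G90
G0 X97.134 Y32.498
M3 S253
G01 X58.294 Y10.059 F4052
G01 X16.533 Y26.435
G01 X3.299 Y69.295
G01 X28.557 Y106.364
G01 X73.287 Y109.729
G01 X103.807 Y76.856
G01 X97.134 Y32.498
G0 X47.421 Y88.878
M3 S253
G01 X43.723 Y103.663 F4052
M5
G0 X0.000 Y0.000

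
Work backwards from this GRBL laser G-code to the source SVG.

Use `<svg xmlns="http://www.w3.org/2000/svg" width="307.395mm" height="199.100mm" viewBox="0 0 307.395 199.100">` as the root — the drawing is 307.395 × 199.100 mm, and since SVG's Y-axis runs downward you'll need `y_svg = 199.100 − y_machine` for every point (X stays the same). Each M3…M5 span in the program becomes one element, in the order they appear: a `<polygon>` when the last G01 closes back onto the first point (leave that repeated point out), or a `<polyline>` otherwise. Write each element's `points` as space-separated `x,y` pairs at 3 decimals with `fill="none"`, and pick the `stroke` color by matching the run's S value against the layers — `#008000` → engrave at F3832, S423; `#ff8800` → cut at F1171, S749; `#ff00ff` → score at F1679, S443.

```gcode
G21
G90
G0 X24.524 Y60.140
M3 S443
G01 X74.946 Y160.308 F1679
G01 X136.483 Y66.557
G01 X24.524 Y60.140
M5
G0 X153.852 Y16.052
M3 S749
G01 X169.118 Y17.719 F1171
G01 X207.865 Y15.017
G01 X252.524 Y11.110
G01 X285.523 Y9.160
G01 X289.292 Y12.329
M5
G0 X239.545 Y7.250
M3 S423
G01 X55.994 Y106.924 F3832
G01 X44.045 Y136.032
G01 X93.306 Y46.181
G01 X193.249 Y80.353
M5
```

<svg xmlns="http://www.w3.org/2000/svg" width="307.395mm" height="199.100mm" viewBox="0 0 307.395 199.100">
  <polygon points="24.524,138.960 74.946,38.792 136.483,132.543" fill="none" stroke="#ff00ff"/>
  <polyline points="153.852,183.048 169.118,181.381 207.865,184.083 252.524,187.990 285.523,189.940 289.292,186.771" fill="none" stroke="#ff8800"/>
  <polyline points="239.545,191.850 55.994,92.176 44.045,63.068 93.306,152.919 193.249,118.747" fill="none" stroke="#008000"/>
</svg>

Each laser-on run becomes one SVG element. Flip Y back into SVG space with y_svg = 199.100 − y_machine.

Run 1: S443 ⇒ score layer `#ff00ff`. The run returns to its start, so emit a `<polygon>` with points (Y-flipped): 24.524,138.960 74.946,38.792 136.483,132.543.

Run 2: power S749 maps to stroke `#ff8800` (cut). The run is open, so emit a `<polyline>` with points (Y-flipped): 153.852,183.048 169.118,181.381 207.865,184.083 252.524,187.990 285.523,189.940 289.292,186.771.

Run 3: power S423 maps to stroke `#008000` (engrave). The run is open, so emit a `<polyline>` with points (Y-flipped): 239.545,191.850 55.994,92.176 44.045,63.068 93.306,152.919 193.249,118.747.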